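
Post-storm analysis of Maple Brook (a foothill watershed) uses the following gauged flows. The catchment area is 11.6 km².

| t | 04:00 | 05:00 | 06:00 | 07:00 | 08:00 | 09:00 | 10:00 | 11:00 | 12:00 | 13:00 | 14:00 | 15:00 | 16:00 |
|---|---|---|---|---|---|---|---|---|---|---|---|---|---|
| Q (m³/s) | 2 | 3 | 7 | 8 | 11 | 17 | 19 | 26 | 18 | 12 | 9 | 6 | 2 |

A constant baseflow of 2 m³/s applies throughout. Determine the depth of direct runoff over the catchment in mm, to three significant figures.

d ≈ 35.4 mm

Direct runoff: 0.0, 1.0, 5.0, 6.0, 9.0, 15.0, 17.0, 24.0, 16.0, 10.0, 7.0, 4.0, 0.0 m³/s; ΣQ_DR = 114.0 m³/s.
V = ΣQ_DR · Δt = 114.0 × 3600 s = 4.104 × 10^5 m³.
Over A = 11.6 km², depth = V / A = 35.4 mm.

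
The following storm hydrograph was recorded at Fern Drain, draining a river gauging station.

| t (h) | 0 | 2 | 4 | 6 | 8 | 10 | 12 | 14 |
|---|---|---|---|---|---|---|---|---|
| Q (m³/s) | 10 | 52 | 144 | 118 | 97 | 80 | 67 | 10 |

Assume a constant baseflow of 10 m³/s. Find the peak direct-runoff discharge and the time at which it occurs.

Subtracting baseflow gives direct-runoff ordinates: 0.0, 42.0, 134.0, 108.0, 87.0, 70.0, 57.0, 0.0 m³/s.
The maximum is 134.0 m³/s, occurring at the reading for t = 4 h.

Q_p = 134.0 m³/s at t = 4 h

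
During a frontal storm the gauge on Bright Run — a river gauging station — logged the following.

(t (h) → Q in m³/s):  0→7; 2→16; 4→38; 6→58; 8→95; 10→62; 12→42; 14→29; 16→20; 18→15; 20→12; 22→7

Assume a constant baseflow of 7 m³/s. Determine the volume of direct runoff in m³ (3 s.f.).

Direct-runoff ordinates (Q − Q_b): 0.0, 9.0, 31.0, 51.0, 88.0, 55.0, 35.0, 22.0, 13.0, 8.0, 5.0, 0.0 m³/s.
ΣQ_DR = 317.0 m³/s.
With Δt = 2 h = 7200 s, V = ΣQ_DR · Δt = 317.0 × 7200 = 2.28 × 10^6 m³.

V ≈ 2.28 × 10^6 m³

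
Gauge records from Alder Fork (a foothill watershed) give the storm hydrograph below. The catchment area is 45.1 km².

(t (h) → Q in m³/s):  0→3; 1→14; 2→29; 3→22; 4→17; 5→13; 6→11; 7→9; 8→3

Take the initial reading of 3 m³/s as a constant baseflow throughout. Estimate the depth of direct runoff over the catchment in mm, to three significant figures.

Direct runoff: 0.0, 11.0, 26.0, 19.0, 14.0, 10.0, 8.0, 6.0, 0.0 m³/s; ΣQ_DR = 94.00 m³/s.
V = ΣQ_DR · Δt = 94.00 × 3600 s = 3.384 × 10^5 m³.
Over A = 45.1 km², depth = V / A = 7.50 mm.

d ≈ 7.50 mm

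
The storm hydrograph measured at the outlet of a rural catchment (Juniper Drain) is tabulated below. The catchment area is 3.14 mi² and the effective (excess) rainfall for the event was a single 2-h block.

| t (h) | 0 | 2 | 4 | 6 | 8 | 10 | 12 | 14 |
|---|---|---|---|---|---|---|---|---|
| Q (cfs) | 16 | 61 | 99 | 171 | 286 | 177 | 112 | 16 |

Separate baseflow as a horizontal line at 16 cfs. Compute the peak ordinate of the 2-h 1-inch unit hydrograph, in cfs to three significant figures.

U_p ≈ 338 cfs

Direct runoff: 0.0, 45.0, 83.0, 155.0, 270.0, 161.0, 96.0, 0.0 cfs; ΣQ_DR = 810.0 cfs, peak = 270.0 cfs.
Runoff depth d = ΣQ_DR·Δt / A = 810.0 × 7200 / (3.14 mi²) = 0.7995 in.
The 1-inch UH is the DRH scaled by (1 in)/d, so U_p = 270.0 × 1/0.7995 = 338 cfs.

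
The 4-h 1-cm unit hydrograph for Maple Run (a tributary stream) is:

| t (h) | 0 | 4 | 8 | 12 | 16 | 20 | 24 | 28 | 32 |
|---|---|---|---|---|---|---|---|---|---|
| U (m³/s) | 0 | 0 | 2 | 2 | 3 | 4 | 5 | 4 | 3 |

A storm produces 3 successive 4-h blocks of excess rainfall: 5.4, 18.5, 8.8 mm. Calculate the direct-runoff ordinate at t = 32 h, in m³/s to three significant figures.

Q ≈ 13.4 m³/s

By discrete convolution, Q_j = Σ (P_i / 10 mm) · U_{j−i}.
At t = 32 h (j=8): Q = (5.4/10)·3 + (18.5/10)·4 + (8.8/10)·5 = 13.4 m³/s.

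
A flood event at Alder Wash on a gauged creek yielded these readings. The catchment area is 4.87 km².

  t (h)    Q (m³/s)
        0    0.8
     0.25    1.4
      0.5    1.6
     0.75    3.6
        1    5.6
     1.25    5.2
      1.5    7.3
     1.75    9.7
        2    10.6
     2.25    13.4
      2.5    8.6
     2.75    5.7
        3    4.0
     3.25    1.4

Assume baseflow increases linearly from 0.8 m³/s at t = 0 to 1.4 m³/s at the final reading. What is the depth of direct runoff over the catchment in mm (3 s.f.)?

Direct runoff: 0.00, 0.55, 0.71, 2.66, 4.62, 4.17, 6.22, 8.58, 9.43, 12.18, 7.34, 4.39, 2.65, 0.00 m³/s; ΣQ_DR = 63.50 m³/s.
V = ΣQ_DR · Δt = 63.50 × 900 s = 57150 m³.
Over A = 4.87 km², depth = V / A = 11.7 mm.

d ≈ 11.7 mm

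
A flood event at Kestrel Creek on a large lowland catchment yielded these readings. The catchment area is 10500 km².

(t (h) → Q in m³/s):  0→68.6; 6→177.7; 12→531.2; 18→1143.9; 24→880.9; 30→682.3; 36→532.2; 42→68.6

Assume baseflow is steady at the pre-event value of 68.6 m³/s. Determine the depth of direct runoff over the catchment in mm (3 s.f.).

d ≈ 7.28 mm

Direct runoff: 0.0, 109.1, 462.6, 1075.3, 812.3, 613.7, 463.6, 0.0 m³/s; ΣQ_DR = 3537 m³/s.
V = ΣQ_DR · Δt = 3537 × 21600 s = 7.639 × 10^7 m³.
Over A = 10500 km², depth = V / A = 7.28 mm.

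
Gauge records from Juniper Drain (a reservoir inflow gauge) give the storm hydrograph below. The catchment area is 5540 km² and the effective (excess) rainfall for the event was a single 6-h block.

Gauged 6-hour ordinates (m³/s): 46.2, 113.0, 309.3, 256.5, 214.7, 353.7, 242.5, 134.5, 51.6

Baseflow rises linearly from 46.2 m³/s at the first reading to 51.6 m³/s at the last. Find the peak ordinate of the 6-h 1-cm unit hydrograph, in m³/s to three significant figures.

Direct runoff: 0.00, 66.12, 261.75, 208.28, 165.80, 304.12, 192.25, 83.58, 0.00 m³/s; ΣQ_DR = 1282 m³/s, peak = 304.12 m³/s.
Runoff depth d = ΣQ_DR·Δt / A = 1282 × 21600 / (5540 km²) = 4.998 mm.
The 1-cm UH is the DRH scaled by (10 mm)/d, so U_p = 304.12 × 10/4.998 = 608 m³/s.

U_p ≈ 608 m³/s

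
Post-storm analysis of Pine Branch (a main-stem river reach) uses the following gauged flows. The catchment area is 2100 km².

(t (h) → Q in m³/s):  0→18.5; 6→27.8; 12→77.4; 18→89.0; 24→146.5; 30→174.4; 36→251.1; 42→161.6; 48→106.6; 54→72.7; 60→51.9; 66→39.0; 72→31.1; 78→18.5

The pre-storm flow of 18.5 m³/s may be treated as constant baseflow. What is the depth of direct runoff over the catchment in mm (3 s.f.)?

d ≈ 10.4 mm

Direct runoff: 0.0, 9.3, 58.9, 70.5, 128.0, 155.9, 232.6, 143.1, 88.1, 54.2, 33.4, 20.5, 12.6, 0.0 m³/s; ΣQ_DR = 1007 m³/s.
V = ΣQ_DR · Δt = 1007 × 21600 s = 2.175 × 10^7 m³.
Over A = 2100 km², depth = V / A = 10.4 mm.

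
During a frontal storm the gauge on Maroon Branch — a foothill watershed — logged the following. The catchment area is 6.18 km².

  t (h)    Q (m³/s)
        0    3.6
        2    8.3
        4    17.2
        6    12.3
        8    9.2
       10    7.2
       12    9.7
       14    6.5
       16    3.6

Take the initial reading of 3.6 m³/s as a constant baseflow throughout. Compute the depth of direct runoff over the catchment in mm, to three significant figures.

d ≈ 52.7 mm

Direct runoff: 0.0, 4.7, 13.6, 8.7, 5.6, 3.6, 6.1, 2.9, 0.0 m³/s; ΣQ_DR = 45.20 m³/s.
V = ΣQ_DR · Δt = 45.20 × 7200 s = 3.254 × 10^5 m³.
Over A = 6.18 km², depth = V / A = 52.7 mm.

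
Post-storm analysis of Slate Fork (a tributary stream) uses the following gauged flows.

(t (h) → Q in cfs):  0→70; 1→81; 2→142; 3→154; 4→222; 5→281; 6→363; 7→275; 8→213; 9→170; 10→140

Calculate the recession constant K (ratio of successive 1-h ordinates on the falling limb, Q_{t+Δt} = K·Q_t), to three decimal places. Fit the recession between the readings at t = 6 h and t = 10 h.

Using the recession-limb readings at t = 6 h and t = 10 h: Q falls from 363 to 140 cfs over 4 intervals.
K = (Q₂/Q₁)^(1/4) = (140/363)^(1/4) = 0.788.

K ≈ 0.788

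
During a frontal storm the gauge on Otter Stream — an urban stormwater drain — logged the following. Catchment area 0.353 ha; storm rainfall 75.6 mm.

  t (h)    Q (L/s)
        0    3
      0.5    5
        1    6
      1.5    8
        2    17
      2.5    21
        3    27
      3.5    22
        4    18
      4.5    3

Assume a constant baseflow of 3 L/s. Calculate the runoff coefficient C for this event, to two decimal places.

C ≈ 0.67

ΣQ_DR = 100.0 L/s; V = ΣQ_DR·Δt = 1.800 × 10^5 L.
Runoff depth d = V / A = 50.99 mm.
C = d / P = 50.99 / 75.6 = 0.67.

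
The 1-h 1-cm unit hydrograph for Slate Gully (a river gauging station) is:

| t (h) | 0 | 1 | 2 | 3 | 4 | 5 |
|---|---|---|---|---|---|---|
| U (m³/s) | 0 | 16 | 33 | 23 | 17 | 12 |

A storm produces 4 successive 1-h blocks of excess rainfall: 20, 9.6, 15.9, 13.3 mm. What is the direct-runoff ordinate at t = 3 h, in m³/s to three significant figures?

Q ≈ 103 m³/s

By discrete convolution, Q_j = Σ (P_i / 10 mm) · U_{j−i}.
At t = 3 h (j=3): Q = (20/10)·23 + (9.6/10)·33 + (15.9/10)·16 + (13.3/10)·0 = 103 m³/s.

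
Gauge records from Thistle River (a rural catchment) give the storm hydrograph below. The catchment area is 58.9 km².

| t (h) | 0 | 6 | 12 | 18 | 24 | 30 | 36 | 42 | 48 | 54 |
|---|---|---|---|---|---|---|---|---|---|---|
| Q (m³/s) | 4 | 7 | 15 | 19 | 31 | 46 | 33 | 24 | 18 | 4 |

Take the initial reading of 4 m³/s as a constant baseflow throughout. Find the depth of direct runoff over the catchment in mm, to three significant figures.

d ≈ 59.0 mm

Direct runoff: 0.0, 3.0, 11.0, 15.0, 27.0, 42.0, 29.0, 20.0, 14.0, 0.0 m³/s; ΣQ_DR = 161.0 m³/s.
V = ΣQ_DR · Δt = 161.0 × 21600 s = 3.478 × 10^6 m³.
Over A = 58.9 km², depth = V / A = 59.0 mm.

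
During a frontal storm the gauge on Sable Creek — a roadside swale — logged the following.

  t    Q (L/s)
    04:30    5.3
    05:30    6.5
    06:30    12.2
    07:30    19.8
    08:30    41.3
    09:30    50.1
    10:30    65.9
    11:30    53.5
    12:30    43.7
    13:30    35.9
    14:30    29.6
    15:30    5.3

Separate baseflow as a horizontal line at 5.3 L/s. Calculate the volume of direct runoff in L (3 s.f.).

V ≈ 1.10 × 10^6 L

Direct-runoff ordinates (Q − Q_b): 0.0, 1.2, 6.9, 14.5, 36.0, 44.8, 60.6, 48.2, 38.4, 30.6, 24.3, 0.0 L/s.
ΣQ_DR = 305.5 L/s.
With Δt = 1 h = 3600 s, V = ΣQ_DR · Δt = 305.5 × 3600 = 1.10 × 10^6 L.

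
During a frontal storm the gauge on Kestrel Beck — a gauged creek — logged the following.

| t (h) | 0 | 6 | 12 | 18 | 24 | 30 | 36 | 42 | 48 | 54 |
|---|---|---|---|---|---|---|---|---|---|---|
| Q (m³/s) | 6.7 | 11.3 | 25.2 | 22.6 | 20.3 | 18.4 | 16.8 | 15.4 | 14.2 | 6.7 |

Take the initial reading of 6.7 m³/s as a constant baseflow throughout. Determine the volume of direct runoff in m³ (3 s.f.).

V ≈ 1.96 × 10^6 m³

Direct-runoff ordinates (Q − Q_b): 0.0, 4.6, 18.5, 15.9, 13.6, 11.7, 10.1, 8.7, 7.5, 0.0 m³/s.
ΣQ_DR = 90.60 m³/s.
With Δt = 6 h = 21600 s, V = ΣQ_DR · Δt = 90.60 × 21600 = 1.96 × 10^6 m³.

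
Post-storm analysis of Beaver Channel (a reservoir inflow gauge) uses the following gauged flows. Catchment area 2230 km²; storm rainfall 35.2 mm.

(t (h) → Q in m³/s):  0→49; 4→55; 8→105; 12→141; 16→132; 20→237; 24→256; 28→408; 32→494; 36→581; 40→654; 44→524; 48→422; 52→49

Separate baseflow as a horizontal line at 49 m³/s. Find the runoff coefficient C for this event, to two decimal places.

C ≈ 0.63

ΣQ_DR = 3421 m³/s; V = ΣQ_DR·Δt = 4.926 × 10^7 m³.
Runoff depth d = V / A = 22.09 mm.
C = d / P = 22.09 / 35.2 = 0.63.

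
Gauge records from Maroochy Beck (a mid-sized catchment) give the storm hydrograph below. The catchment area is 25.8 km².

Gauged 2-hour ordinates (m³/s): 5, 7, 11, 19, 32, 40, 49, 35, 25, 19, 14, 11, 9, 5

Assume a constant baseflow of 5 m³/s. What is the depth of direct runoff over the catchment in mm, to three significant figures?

d ≈ 58.9 mm

Direct runoff: 0.0, 2.0, 6.0, 14.0, 27.0, 35.0, 44.0, 30.0, 20.0, 14.0, 9.0, 6.0, 4.0, 0.0 m³/s; ΣQ_DR = 211.0 m³/s.
V = ΣQ_DR · Δt = 211.0 × 7200 s = 1.519 × 10^6 m³.
Over A = 25.8 km², depth = V / A = 58.9 mm.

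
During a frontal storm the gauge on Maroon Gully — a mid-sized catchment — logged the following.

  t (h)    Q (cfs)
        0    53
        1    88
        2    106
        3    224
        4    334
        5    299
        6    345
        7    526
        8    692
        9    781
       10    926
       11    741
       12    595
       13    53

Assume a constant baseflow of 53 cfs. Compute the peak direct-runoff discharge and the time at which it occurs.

Subtracting baseflow gives direct-runoff ordinates: 0.0, 35.0, 53.0, 171.0, 281.0, 246.0, 292.0, 473.0, 639.0, 728.0, 873.0, 688.0, 542.0, 0.0 cfs.
The maximum is 873.0 cfs, occurring at the reading for t = 10 h.

Q_p = 873.0 cfs at t = 10 h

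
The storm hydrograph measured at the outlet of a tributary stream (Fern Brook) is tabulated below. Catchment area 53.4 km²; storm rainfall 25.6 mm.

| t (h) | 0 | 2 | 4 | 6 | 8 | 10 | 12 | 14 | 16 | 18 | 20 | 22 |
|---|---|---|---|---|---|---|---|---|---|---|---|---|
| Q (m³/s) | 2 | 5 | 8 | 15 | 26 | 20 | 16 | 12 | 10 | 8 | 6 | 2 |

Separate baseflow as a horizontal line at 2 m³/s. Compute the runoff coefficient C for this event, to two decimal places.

ΣQ_DR = 106.0 m³/s; V = ΣQ_DR·Δt = 7.632 × 10^5 m³.
Runoff depth d = V / A = 14.29 mm.
C = d / P = 14.29 / 25.6 = 0.56.

C ≈ 0.56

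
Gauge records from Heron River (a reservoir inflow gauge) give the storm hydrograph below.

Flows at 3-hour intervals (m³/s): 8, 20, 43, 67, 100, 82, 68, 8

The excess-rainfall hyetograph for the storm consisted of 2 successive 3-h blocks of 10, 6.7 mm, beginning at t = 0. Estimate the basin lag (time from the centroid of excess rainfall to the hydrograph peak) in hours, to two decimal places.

Centroid of excess rainfall: t_c = Σ P_i·t̄_i / ΣP_i = 2.7036 h (block centres at 1.5, 4.5 h).
Hydrograph peak occurs at t = 12 h, so basin lag t_L = 12 − 2.7036 = 9.30 h.

t_L ≈ 9.30 h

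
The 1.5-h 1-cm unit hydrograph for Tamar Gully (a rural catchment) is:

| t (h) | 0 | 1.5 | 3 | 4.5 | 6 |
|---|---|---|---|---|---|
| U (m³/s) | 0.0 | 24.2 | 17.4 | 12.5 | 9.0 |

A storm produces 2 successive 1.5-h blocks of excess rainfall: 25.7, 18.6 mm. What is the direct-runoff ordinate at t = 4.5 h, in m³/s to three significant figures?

By discrete convolution, Q_j = Σ (P_i / 10 mm) · U_{j−i}.
At t = 4.5 h (j=3): Q = (25.7/10)·12.5 + (18.6/10)·17.4 = 64.5 m³/s.

Q ≈ 64.5 m³/s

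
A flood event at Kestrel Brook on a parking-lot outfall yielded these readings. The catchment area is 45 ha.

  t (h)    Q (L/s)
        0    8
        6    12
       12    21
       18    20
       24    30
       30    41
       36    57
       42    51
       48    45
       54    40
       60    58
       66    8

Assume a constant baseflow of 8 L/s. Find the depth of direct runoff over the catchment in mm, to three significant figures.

Direct runoff: 0.0, 4.0, 13.0, 12.0, 22.0, 33.0, 49.0, 43.0, 37.0, 32.0, 50.0, 0.0 L/s; ΣQ_DR = 295.0 L/s.
V = ΣQ_DR · Δt = 295.0 × 21600 s = 6.372 × 10^6 L.
Over A = 45 ha, depth = V / A = 14.2 mm.

d ≈ 14.2 mm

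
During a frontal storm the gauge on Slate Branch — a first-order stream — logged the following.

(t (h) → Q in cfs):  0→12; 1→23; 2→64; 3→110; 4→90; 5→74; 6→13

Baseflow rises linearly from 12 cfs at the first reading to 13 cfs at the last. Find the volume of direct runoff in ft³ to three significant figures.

Direct-runoff ordinates (Q − Q_b): 0.00, 10.83, 51.67, 97.50, 77.33, 61.17, 0.00 cfs.
ΣQ_DR = 298.5 cfs.
With Δt = 1 h = 3600 s, V = ΣQ_DR · Δt = 298.5 × 3600 = 1.07 × 10^6 ft³.

V ≈ 1.07 × 10^6 ft³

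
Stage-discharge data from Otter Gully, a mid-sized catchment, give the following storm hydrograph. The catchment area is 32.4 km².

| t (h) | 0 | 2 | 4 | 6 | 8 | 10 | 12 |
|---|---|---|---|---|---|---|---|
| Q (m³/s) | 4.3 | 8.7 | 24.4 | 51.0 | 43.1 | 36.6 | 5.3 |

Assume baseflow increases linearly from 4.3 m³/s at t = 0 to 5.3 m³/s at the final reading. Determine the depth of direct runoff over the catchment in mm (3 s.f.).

Direct runoff: 0.00, 4.23, 19.77, 46.20, 38.13, 31.47, 0.00 m³/s; ΣQ_DR = 139.8 m³/s.
V = ΣQ_DR · Δt = 139.8 × 7200 s = 1.007 × 10^6 m³.
Over A = 32.4 km², depth = V / A = 31.1 mm.

d ≈ 31.1 mm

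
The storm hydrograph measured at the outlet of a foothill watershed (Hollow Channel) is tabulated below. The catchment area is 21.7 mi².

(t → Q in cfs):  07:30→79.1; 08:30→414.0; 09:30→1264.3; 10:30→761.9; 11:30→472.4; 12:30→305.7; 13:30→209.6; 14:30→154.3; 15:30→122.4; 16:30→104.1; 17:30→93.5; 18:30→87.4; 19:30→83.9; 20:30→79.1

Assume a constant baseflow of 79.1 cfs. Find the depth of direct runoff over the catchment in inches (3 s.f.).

Direct runoff: 0.0, 334.9, 1185.2, 682.8, 393.3, 226.6, 130.5, 75.2, 43.3, 25.0, 14.4, 8.3, 4.8, 0.0 cfs; ΣQ_DR = 3124 cfs.
V = ΣQ_DR · Δt = 3124 × 3600 s = 1.125 × 10^7 ft³.
Over A = 21.7 mi², depth = V / A = 0.223 in.

d ≈ 0.223 in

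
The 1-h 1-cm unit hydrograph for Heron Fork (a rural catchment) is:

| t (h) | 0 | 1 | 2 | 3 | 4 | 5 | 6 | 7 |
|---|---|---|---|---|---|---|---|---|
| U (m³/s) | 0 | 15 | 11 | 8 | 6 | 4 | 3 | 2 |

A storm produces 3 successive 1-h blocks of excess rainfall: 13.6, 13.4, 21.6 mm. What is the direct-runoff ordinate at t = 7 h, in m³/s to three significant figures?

By discrete convolution, Q_j = Σ (P_i / 10 mm) · U_{j−i}.
At t = 7 h (j=7): Q = (13.6/10)·2 + (13.4/10)·3 + (21.6/10)·4 = 15.4 m³/s.

Q ≈ 15.4 m³/s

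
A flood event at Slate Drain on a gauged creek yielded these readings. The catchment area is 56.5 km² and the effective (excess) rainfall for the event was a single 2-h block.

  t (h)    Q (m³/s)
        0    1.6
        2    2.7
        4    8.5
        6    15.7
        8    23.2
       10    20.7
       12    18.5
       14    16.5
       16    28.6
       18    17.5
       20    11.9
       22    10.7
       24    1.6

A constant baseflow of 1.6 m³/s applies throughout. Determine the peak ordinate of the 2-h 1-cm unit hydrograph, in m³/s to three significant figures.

Direct runoff: 0.0, 1.1, 6.9, 14.1, 21.6, 19.1, 16.9, 14.9, 27.0, 15.9, 10.3, 9.1, 0.0 m³/s; ΣQ_DR = 156.9 m³/s, peak = 27.0 m³/s.
Runoff depth d = ΣQ_DR·Δt / A = 156.9 × 7200 / (56.5 km²) = 19.99 mm.
The 1-cm UH is the DRH scaled by (10 mm)/d, so U_p = 27.0 × 10/19.99 = 13.5 m³/s.

U_p ≈ 13.5 m³/s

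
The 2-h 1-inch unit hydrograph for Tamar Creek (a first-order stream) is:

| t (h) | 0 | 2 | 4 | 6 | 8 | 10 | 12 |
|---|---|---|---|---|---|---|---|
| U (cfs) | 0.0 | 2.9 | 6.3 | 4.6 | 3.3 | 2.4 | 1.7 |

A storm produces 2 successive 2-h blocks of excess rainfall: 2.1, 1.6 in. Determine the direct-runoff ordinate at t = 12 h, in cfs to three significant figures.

Q ≈ 7.41 cfs

By discrete convolution, Q_j = Σ (P_i / 1 in) · U_{j−i}.
At t = 12 h (j=6): Q = (2.1/1)·1.7 + (1.6/1)·2.4 = 7.41 cfs.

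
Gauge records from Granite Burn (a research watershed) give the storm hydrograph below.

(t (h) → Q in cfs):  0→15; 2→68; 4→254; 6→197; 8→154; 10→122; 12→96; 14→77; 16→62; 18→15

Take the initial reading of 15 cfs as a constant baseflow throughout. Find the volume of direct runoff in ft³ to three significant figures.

Direct-runoff ordinates (Q − Q_b): 0.0, 53.0, 239.0, 182.0, 139.0, 107.0, 81.0, 62.0, 47.0, 0.0 cfs.
ΣQ_DR = 910.0 cfs.
With Δt = 2 h = 7200 s, V = ΣQ_DR · Δt = 910.0 × 7200 = 6.55 × 10^6 ft³.

V ≈ 6.55 × 10^6 ft³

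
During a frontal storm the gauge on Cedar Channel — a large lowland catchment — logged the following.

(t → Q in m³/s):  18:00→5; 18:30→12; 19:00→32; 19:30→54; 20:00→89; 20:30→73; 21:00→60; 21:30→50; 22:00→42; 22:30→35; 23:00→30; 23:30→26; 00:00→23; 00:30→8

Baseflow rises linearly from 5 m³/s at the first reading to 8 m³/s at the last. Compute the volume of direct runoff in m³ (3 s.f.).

V ≈ 8.06 × 10^5 m³

Direct-runoff ordinates (Q − Q_b): 0.00, 6.77, 26.54, 48.31, 83.08, 66.85, 53.62, 43.38, 35.15, 27.92, 22.69, 18.46, 15.23, 0.00 m³/s.
ΣQ_DR = 448.0 m³/s.
With Δt = 0.5 h = 1800 s, V = ΣQ_DR · Δt = 448.0 × 1800 = 8.06 × 10^5 m³.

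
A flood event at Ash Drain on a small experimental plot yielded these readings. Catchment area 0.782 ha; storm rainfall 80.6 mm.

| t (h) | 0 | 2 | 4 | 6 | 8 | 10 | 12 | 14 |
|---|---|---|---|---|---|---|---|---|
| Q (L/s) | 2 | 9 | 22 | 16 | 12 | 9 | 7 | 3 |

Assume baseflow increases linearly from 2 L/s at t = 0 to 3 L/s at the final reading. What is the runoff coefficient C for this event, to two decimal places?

C ≈ 0.69

ΣQ_DR = 60.00 L/s; V = ΣQ_DR·Δt = 4.320 × 10^5 L.
Runoff depth d = V / A = 55.24 mm.
C = d / P = 55.24 / 80.6 = 0.69.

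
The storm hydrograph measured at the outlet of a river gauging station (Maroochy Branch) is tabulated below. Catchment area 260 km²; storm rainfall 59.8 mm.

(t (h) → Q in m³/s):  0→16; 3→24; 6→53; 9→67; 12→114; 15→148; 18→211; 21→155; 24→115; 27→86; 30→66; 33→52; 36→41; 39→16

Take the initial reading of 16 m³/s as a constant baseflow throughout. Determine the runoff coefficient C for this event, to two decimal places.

C ≈ 0.65

ΣQ_DR = 940.0 m³/s; V = ΣQ_DR·Δt = 1.015 × 10^7 m³.
Runoff depth d = V / A = 39.05 mm.
C = d / P = 39.05 / 59.8 = 0.65.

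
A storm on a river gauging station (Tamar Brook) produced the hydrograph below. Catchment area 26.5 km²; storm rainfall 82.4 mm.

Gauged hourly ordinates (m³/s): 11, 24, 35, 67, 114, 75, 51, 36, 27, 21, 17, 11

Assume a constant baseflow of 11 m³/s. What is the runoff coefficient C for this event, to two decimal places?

C ≈ 0.59

ΣQ_DR = 357.0 m³/s; V = ΣQ_DR·Δt = 1.285 × 10^6 m³.
Runoff depth d = V / A = 48.50 mm.
C = d / P = 48.50 / 82.4 = 0.59.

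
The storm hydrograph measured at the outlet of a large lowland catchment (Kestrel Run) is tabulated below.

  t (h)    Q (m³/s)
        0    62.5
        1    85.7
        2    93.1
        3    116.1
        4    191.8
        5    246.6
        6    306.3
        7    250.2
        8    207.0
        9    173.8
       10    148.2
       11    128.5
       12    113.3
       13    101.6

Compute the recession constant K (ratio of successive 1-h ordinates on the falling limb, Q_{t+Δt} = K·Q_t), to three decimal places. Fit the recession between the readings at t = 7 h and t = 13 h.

Using the recession-limb readings at t = 7 h and t = 13 h: Q falls from 250.2 to 101.6 m³/s over 6 intervals.
K = (Q₂/Q₁)^(1/6) = (101.6/250.2)^(1/6) = 0.861.

K ≈ 0.861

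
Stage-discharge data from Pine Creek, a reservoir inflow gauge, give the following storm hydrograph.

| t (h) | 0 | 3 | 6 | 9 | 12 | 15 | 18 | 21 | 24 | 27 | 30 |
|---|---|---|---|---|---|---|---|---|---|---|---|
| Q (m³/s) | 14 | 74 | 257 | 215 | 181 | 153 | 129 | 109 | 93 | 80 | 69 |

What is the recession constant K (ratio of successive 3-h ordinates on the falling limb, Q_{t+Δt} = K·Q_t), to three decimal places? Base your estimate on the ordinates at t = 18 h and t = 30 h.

Using the recession-limb readings at t = 18 h and t = 30 h: Q falls from 129 to 69 m³/s over 4 intervals.
K = (Q₂/Q₁)^(1/4) = (69/129)^(1/4) = 0.855.

K ≈ 0.855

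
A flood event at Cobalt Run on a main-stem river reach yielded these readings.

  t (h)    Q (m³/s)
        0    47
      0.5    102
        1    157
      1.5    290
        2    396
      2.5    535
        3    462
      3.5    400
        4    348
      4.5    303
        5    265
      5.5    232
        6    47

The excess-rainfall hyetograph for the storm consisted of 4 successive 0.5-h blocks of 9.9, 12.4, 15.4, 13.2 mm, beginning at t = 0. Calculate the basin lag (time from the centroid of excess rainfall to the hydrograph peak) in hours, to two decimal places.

Centroid of excess rainfall: t_c = Σ P_i·t̄_i / ΣP_i = 1.0634 h (block centres at 0.25, 0.75, 1.25, 1.75 h).
Hydrograph peak occurs at t = 2.5 h, so basin lag t_L = 2.5 − 1.0634 = 1.44 h.

t_L ≈ 1.44 h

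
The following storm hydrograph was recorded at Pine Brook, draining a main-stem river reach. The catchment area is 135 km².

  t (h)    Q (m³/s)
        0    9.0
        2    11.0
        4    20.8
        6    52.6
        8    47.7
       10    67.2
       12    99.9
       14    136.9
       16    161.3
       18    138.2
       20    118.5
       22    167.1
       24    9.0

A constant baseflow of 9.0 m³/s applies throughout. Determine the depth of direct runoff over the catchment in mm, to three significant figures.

Direct runoff: 0.0, 2.0, 11.8, 43.6, 38.7, 58.2, 90.9, 127.9, 152.3, 129.2, 109.5, 158.1, 0.0 m³/s; ΣQ_DR = 922.2 m³/s.
V = ΣQ_DR · Δt = 922.2 × 7200 s = 6.640 × 10^6 m³.
Over A = 135 km², depth = V / A = 49.2 mm.

d ≈ 49.2 mm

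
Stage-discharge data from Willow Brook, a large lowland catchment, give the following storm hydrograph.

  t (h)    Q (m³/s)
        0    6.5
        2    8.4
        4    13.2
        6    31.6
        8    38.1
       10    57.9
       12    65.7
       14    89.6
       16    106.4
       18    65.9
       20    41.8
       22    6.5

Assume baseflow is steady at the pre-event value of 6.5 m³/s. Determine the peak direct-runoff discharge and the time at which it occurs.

Subtracting baseflow gives direct-runoff ordinates: 0.0, 1.9, 6.7, 25.1, 31.6, 51.4, 59.2, 83.1, 99.9, 59.4, 35.3, 0.0 m³/s.
The maximum is 99.9 m³/s, occurring at the reading for t = 16 h.

Q_p = 99.9 m³/s at t = 16 h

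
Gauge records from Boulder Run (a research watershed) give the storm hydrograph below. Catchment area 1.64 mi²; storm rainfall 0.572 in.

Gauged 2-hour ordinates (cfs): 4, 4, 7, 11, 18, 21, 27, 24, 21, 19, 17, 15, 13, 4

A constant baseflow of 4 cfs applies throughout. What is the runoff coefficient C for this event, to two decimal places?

ΣQ_DR = 149.0 cfs; V = ΣQ_DR·Δt = 1.073 × 10^6 ft³.
Runoff depth d = V / A = 0.2816 in.
C = d / P = 0.2816 / 0.572 = 0.49.

C ≈ 0.49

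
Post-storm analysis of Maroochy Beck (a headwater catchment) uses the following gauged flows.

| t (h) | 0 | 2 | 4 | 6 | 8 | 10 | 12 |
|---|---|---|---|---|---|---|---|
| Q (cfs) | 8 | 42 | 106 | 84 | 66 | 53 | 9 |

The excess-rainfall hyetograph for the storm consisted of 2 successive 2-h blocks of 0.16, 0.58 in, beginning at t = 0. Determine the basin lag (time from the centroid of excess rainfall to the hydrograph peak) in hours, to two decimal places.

t_L ≈ 1.43 h

Centroid of excess rainfall: t_c = Σ P_i·t̄_i / ΣP_i = 2.5676 h (block centres at 1, 3 h).
Hydrograph peak occurs at t = 4 h, so basin lag t_L = 4 − 2.5676 = 1.43 h.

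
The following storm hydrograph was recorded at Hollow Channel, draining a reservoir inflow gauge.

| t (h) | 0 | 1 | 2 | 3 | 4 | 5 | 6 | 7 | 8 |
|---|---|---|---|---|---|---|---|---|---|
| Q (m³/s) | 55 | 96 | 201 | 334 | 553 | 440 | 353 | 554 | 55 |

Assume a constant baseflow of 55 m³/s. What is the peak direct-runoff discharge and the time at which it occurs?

Subtracting baseflow gives direct-runoff ordinates: 0.0, 41.0, 146.0, 279.0, 498.0, 385.0, 298.0, 499.0, 0.0 m³/s.
The maximum is 499.0 m³/s, occurring at the reading for t = 7 h.

Q_p = 499.0 m³/s at t = 7 h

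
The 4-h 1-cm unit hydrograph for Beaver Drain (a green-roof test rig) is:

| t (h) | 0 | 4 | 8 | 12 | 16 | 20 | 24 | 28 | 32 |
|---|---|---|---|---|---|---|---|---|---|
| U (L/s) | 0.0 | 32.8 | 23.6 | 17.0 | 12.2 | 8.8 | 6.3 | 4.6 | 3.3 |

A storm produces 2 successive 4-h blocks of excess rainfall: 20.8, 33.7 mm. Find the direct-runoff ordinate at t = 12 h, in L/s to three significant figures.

Q ≈ 115 L/s

By discrete convolution, Q_j = Σ (P_i / 10 mm) · U_{j−i}.
At t = 12 h (j=3): Q = (20.8/10)·17.0 + (33.7/10)·23.6 = 115 L/s.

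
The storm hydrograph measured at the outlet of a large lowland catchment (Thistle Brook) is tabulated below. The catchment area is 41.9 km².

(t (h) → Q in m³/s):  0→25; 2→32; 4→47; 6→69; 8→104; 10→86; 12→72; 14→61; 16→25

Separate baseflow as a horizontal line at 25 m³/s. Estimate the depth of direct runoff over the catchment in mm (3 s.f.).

d ≈ 50.9 mm

Direct runoff: 0.0, 7.0, 22.0, 44.0, 79.0, 61.0, 47.0, 36.0, 0.0 m³/s; ΣQ_DR = 296.0 m³/s.
V = ΣQ_DR · Δt = 296.0 × 7200 s = 2.131 × 10^6 m³.
Over A = 41.9 km², depth = V / A = 50.9 mm.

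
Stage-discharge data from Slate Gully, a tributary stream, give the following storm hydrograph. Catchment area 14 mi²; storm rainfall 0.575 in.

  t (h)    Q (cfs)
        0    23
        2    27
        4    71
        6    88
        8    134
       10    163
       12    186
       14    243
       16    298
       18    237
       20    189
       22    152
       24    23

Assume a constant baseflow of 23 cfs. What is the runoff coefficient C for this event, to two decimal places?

ΣQ_DR = 1535 cfs; V = ΣQ_DR·Δt = 1.105 × 10^7 ft³.
Runoff depth d = V / A = 0.3398 in.
C = d / P = 0.3398 / 0.575 = 0.59.

C ≈ 0.59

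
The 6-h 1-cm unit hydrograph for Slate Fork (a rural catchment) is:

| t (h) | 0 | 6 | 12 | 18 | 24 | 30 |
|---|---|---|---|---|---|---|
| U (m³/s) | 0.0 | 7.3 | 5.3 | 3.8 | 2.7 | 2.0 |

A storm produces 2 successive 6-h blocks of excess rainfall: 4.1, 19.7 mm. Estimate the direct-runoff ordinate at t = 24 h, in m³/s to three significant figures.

By discrete convolution, Q_j = Σ (P_i / 10 mm) · U_{j−i}.
At t = 24 h (j=4): Q = (4.1/10)·2.7 + (19.7/10)·3.8 = 8.59 m³/s.

Q ≈ 8.59 m³/s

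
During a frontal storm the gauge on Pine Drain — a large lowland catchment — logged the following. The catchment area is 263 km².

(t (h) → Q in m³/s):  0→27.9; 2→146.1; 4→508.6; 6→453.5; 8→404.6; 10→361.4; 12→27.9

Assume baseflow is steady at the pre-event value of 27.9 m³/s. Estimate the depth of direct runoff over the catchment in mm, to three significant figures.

Direct runoff: 0.0, 118.2, 480.7, 425.6, 376.7, 333.5, 0.0 m³/s; ΣQ_DR = 1735 m³/s.
V = ΣQ_DR · Δt = 1735 × 7200 s = 1.249 × 10^7 m³.
Over A = 263 km², depth = V / A = 47.5 mm.

d ≈ 47.5 mm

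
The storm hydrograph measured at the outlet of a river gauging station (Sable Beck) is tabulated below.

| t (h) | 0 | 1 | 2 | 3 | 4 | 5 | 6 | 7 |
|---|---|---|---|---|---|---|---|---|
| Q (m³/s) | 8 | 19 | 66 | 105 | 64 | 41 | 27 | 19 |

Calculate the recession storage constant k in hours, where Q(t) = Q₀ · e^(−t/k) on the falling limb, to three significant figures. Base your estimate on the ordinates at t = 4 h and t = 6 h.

On the falling limb, Q drops from 64 to 27 m³/s between t = 4 h and t = 6 h (Δt = 2 h).
k = −Δt / ln(Q₂/Q₁) = −2 / ln(27/64) = 2.32 h.

k ≈ 2.32 h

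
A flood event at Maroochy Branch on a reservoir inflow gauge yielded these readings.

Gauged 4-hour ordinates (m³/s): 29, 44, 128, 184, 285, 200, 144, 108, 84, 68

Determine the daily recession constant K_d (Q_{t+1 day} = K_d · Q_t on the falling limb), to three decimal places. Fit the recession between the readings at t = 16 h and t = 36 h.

K_d ≈ 0.179

Between t = 16 h and t = 36 h the flow falls from 285 to 68 m³/s over 5×4 h = 20 h.
Per-interval ratio K = (68/285)^(1/5) = 0.7508; K_d = K^(24/4) = 0.179.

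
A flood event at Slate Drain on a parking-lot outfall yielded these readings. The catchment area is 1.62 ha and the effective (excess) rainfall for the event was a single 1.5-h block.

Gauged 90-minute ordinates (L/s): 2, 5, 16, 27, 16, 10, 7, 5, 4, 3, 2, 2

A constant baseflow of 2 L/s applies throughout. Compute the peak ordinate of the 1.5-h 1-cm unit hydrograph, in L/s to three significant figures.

Direct runoff: 0.0, 3.0, 14.0, 25.0, 14.0, 8.0, 5.0, 3.0, 2.0, 1.0, 0.0, 0.0 L/s; ΣQ_DR = 75.00 L/s, peak = 25.0 L/s.
Runoff depth d = ΣQ_DR·Δt / A = 75.00 × 5400 / (1.62 ha) = 25.00 mm.
The 1-cm UH is the DRH scaled by (10 mm)/d, so U_p = 25.0 × 10/25.00 = 10.0 L/s.

U_p ≈ 10.0 L/s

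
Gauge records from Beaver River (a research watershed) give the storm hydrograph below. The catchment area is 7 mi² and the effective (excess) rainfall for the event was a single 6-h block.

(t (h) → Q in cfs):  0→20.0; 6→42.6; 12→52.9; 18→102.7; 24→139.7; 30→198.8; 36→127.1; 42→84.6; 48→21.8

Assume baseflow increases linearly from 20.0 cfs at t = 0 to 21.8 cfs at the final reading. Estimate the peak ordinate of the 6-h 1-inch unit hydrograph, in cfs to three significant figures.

Direct runoff: 0.00, 22.38, 32.45, 82.03, 118.80, 177.68, 105.75, 63.02, 0.00 cfs; ΣQ_DR = 602.1 cfs, peak = 177.68 cfs.
Runoff depth d = ΣQ_DR·Δt / A = 602.1 × 21600 / (7 mi²) = 0.7997 in.
The 1-inch UH is the DRH scaled by (1 in)/d, so U_p = 177.68 × 1/0.7997 = 222 cfs.

U_p ≈ 222 cfs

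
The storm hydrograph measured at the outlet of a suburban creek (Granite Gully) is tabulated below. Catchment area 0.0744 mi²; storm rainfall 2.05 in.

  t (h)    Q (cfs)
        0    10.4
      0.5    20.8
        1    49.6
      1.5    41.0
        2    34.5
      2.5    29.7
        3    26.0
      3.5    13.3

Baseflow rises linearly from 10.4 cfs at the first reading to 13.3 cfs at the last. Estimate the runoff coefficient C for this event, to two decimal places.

C ≈ 0.66

ΣQ_DR = 130.5 cfs; V = ΣQ_DR·Δt = 2.349 × 10^5 ft³.
Runoff depth d = V / A = 1.359 in.
C = d / P = 1.359 / 2.05 = 0.66.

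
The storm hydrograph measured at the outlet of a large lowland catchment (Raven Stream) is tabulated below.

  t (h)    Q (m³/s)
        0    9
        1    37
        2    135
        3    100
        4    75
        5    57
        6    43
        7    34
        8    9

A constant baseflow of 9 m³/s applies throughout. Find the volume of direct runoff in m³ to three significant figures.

V ≈ 1.50 × 10^6 m³

Direct-runoff ordinates (Q − Q_b): 0.0, 28.0, 126.0, 91.0, 66.0, 48.0, 34.0, 25.0, 0.0 m³/s.
ΣQ_DR = 418.0 m³/s.
With Δt = 1 h = 3600 s, V = ΣQ_DR · Δt = 418.0 × 3600 = 1.50 × 10^6 m³.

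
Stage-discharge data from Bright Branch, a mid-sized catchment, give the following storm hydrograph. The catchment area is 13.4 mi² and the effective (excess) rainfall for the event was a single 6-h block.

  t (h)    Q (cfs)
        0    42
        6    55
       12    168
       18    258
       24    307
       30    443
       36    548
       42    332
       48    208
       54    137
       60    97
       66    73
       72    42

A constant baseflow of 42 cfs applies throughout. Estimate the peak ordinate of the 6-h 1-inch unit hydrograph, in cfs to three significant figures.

Direct runoff: 0.0, 13.0, 126.0, 216.0, 265.0, 401.0, 506.0, 290.0, 166.0, 95.0, 55.0, 31.0, 0.0 cfs; ΣQ_DR = 2164 cfs, peak = 506.0 cfs.
Runoff depth d = ΣQ_DR·Δt / A = 2164 × 21600 / (13.4 mi²) = 1.501 in.
The 1-inch UH is the DRH scaled by (1 in)/d, so U_p = 506.0 × 1/1.501 = 337 cfs.

U_p ≈ 337 cfs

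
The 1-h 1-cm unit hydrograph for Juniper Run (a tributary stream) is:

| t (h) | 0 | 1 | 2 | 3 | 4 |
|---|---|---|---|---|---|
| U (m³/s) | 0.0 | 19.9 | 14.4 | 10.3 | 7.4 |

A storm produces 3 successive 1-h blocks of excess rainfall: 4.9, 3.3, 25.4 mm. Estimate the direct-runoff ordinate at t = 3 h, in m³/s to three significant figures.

By discrete convolution, Q_j = Σ (P_i / 10 mm) · U_{j−i}.
At t = 3 h (j=3): Q = (4.9/10)·10.3 + (3.3/10)·14.4 + (25.4/10)·19.9 = 60.3 m³/s.

Q ≈ 60.3 m³/s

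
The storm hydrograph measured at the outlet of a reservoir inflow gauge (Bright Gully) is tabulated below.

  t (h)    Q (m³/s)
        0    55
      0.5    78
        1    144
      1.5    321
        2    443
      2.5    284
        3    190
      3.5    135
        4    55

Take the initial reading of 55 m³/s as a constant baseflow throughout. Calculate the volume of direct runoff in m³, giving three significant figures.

Direct-runoff ordinates (Q − Q_b): 0.0, 23.0, 89.0, 266.0, 388.0, 229.0, 135.0, 80.0, 0.0 m³/s.
ΣQ_DR = 1210 m³/s.
With Δt = 0.5 h = 1800 s, V = ΣQ_DR · Δt = 1210 × 1800 = 2.18 × 10^6 m³.

V ≈ 2.18 × 10^6 m³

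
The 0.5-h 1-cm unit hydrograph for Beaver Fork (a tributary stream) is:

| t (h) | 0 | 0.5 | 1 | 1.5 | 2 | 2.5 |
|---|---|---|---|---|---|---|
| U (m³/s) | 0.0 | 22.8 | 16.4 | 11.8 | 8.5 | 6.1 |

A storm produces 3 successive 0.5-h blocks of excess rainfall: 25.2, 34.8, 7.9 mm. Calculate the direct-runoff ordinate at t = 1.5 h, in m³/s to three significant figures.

By discrete convolution, Q_j = Σ (P_i / 10 mm) · U_{j−i}.
At t = 1.5 h (j=3): Q = (25.2/10)·11.8 + (34.8/10)·16.4 + (7.9/10)·22.8 = 105 m³/s.

Q ≈ 105 m³/s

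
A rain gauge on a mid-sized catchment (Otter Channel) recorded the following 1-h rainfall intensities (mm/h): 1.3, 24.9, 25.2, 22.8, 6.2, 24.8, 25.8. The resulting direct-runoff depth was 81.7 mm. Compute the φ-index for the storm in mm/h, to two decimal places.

Only the 5 blocks with intensity above φ contribute runoff: 24.9, 25.2, 22.8, 24.8, 25.8 mm/h.
Σ(I−φ)·Δt = d  ⇒  (24.9+25.2+22.8+24.8+25.8 − 5φ)·1 = 81.7
φ = (123.5 − 81.7/1) / 5 = 8.36 mm/h.

φ ≈ 8.36 mm/h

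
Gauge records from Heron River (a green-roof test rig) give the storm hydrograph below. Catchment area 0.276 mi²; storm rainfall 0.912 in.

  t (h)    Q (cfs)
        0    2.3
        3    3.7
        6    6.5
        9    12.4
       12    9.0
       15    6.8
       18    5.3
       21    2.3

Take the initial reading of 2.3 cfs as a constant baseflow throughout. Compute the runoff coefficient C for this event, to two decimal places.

C ≈ 0.55

ΣQ_DR = 29.90 cfs; V = ΣQ_DR·Δt = 3.229 × 10^5 ft³.
Runoff depth d = V / A = 0.5036 in.
C = d / P = 0.5036 / 0.912 = 0.55.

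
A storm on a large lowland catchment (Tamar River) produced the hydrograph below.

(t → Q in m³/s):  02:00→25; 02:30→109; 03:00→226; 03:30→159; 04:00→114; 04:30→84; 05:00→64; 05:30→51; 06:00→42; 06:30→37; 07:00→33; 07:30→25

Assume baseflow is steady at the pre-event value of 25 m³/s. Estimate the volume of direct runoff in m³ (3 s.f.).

V ≈ 1.20 × 10^6 m³

Direct-runoff ordinates (Q − Q_b): 0.0, 84.0, 201.0, 134.0, 89.0, 59.0, 39.0, 26.0, 17.0, 12.0, 8.0, 0.0 m³/s.
ΣQ_DR = 669.0 m³/s.
With Δt = 0.5 h = 1800 s, V = ΣQ_DR · Δt = 669.0 × 1800 = 1.20 × 10^6 m³.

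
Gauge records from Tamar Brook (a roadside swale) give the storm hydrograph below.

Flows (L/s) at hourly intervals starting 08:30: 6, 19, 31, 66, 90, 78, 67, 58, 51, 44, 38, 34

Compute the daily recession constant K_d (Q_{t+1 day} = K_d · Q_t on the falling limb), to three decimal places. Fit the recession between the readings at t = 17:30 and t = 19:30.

Between t = 17:30 and t = 19:30 the flow falls from 44 to 34 L/s over 2×1 h = 2 h.
Per-interval ratio K = (34/44)^(1/2) = 0.8790; K_d = K^(24/1) = 0.045.

K_d ≈ 0.045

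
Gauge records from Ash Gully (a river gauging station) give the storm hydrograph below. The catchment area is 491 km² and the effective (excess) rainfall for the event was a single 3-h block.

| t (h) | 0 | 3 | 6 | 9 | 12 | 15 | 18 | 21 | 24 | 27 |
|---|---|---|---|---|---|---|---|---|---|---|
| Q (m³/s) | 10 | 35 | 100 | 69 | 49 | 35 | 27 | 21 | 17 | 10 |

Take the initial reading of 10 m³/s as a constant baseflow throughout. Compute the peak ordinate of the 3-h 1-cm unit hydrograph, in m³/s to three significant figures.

Direct runoff: 0.0, 25.0, 90.0, 59.0, 39.0, 25.0, 17.0, 11.0, 7.0, 0.0 m³/s; ΣQ_DR = 273.0 m³/s, peak = 90.0 m³/s.
Runoff depth d = ΣQ_DR·Δt / A = 273.0 × 10800 / (491 km²) = 6.005 mm.
The 1-cm UH is the DRH scaled by (10 mm)/d, so U_p = 90.0 × 10/6.005 = 150 m³/s.

U_p ≈ 150 m³/s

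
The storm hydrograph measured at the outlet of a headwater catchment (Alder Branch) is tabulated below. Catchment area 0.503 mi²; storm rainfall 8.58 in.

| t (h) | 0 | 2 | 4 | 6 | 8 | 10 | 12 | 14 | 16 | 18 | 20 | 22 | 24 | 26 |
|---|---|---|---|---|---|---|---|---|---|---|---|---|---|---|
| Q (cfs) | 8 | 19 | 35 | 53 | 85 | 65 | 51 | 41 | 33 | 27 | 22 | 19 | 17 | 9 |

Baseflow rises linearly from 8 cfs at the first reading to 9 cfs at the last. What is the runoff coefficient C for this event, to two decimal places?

C ≈ 0.26

ΣQ_DR = 365.0 cfs; V = ΣQ_DR·Δt = 2.628 × 10^6 ft³.
Runoff depth d = V / A = 2.249 in.
C = d / P = 2.249 / 8.58 = 0.26.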